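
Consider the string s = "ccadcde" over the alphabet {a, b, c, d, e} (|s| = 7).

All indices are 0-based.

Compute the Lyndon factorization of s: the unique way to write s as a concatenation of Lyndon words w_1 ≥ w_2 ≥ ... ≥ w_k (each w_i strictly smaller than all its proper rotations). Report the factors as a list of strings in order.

emit factor 1: 'c' (i=0, period=1)
emit factor 2: 'c' (i=1, period=1)
emit factor 3: 'adcde' (i=2, period=5)

["c", "c", "adcde"]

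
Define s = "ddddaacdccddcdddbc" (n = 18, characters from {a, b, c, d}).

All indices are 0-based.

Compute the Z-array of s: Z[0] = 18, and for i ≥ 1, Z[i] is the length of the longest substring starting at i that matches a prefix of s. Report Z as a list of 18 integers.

[18, 3, 2, 1, 0, 0, 0, 1, 0, 0, 2, 1, 0, 3, 2, 1, 0, 0]

Z[0]=18
i=1: i≥r, start 0; Z[1]=3 scan→box=[1,4)
i=2: min(r-i=2, Z[1]=3)=2; Z[2]=2
i=3: min(r-i=1, Z[2]=2)=1; Z[3]=1
i=4: i≥r, start 0; Z[4]=0
i=5: i≥r, start 0; Z[5]=0
i=6: i≥r, start 0; Z[6]=0
i=7: i≥r, start 0; Z[7]=1 scan→box=[7,8)
i=8: i≥r, start 0; Z[8]=0
i=9: i≥r, start 0; Z[9]=0
i=10: i≥r, start 0; Z[10]=2 scan→box=[10,12)
i=11: min(r-i=1, Z[1]=3)=1; Z[11]=1
i=12: i≥r, start 0; Z[12]=0
i=13: i≥r, start 0; Z[13]=3 scan→box=[13,16)
i=14: min(r-i=2, Z[1]=3)=2; Z[14]=2
i=15: min(r-i=1, Z[2]=2)=1; Z[15]=1
i=16: i≥r, start 0; Z[16]=0
i=17: i≥r, start 0; Z[17]=0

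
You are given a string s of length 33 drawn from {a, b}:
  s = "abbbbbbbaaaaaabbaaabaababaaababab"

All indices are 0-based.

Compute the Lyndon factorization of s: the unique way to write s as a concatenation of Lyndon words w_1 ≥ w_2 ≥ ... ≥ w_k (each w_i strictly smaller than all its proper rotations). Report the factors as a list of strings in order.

emit factor 1: 'abbbbbbb' (i=0, period=8)
emit factor 2: 'aaaaaabbaaabaababaaababab' (i=8, period=25)

["abbbbbbb", "aaaaaabbaaabaababaaababab"]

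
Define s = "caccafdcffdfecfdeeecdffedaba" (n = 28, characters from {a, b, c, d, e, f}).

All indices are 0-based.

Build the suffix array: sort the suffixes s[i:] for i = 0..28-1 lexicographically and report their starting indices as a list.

sorted suffixes:
  #0 SA[0]=27  'a'
  #1 SA[1]=25  'aba'
  #2 SA[2]=1  'accafdcffdfecfdeeecdffedaba'
  #3 SA[3]=4  'afdcffdfecfdeeecdffedaba'
  #4 SA[4]=26  'ba'
  #5 SA[5]=0  'caccafdcffdfecfdeeecdffedaba'
  #6 SA[6]=3  'cafdcffdfecfdeeecdffedaba'
  #7 SA[7]=2  'ccafdcffdfecfdeeecdffedaba'
  #8 SA[8]=19  'cdffedaba'
  #9 SA[9]=13  'cfdeeecdffedaba'
  #10 SA[10]=7  'cffdfecfdeeecdffedaba'
  #11 SA[11]=24  'daba'
  #12 SA[12]=6  'dcffdfecfdeeecdffedaba'
  #13 SA[13]=15  'deeecdffedaba'
  #14 SA[14]=10  'dfecfdeeecdffedaba'
  #15 SA[15]=20  'dffedaba'
  #16 SA[16]=18  'ecdffedaba'
  #17 SA[17]=12  'ecfdeeecdffedaba'
  #18 SA[18]=23  'edaba'
  #19 SA[19]=17  'eecdffedaba'
  #20 SA[20]=16  'eeecdffedaba'
  #21 SA[21]=5  'fdcffdfecfdeeecdffedaba'
  #22 SA[22]=14  'fdeeecdffedaba'
  #23 SA[23]=9  'fdfecfdeeecdffedaba'
  #24 SA[24]=11  'fecfdeeecdffedaba'
  #25 SA[25]=22  'fedaba'
  #26 SA[26]=8  'ffdfecfdeeecdffedaba'
  #27 SA[27]=21  'ffedaba'

[27, 25, 1, 4, 26, 0, 3, 2, 19, 13, 7, 24, 6, 15, 10, 20, 18, 12, 23, 17, 16, 5, 14, 9, 11, 22, 8, 21]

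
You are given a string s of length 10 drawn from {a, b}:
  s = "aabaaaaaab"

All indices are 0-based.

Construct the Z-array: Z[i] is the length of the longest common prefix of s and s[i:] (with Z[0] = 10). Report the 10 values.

[10, 1, 0, 2, 2, 2, 2, 3, 1, 0]

Z[0]=10
i=1: i≥r, start 0; Z[1]=1 scan→box=[1,2)
i=2: i≥r, start 0; Z[2]=0
i=3: i≥r, start 0; Z[3]=2 scan→box=[3,5)
i=4: min(r-i=1, Z[1]=1)=1; Z[4]=2 scan→box=[4,6)
i=5: min(r-i=1, Z[1]=1)=1; Z[5]=2 scan→box=[5,7)
i=6: min(r-i=1, Z[1]=1)=1; Z[6]=2 scan→box=[6,8)
i=7: min(r-i=1, Z[1]=1)=1; Z[7]=3 scan→box=[7,10)
i=8: min(r-i=2, Z[1]=1)=1; Z[8]=1
i=9: min(r-i=1, Z[2]=0)=0; Z[9]=0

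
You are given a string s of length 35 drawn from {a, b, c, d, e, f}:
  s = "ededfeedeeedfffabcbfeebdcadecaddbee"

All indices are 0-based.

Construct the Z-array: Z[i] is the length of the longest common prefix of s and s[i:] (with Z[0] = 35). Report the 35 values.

Z[0]=35
i=1: outside box; Z[1]=0
i=2: outside box; Z[2]=2 grow→box=[2,4)
i=3: min(r-i=1, Z[1]=0)=0; Z[3]=0
i=4: outside box; Z[4]=0
i=5: outside box; Z[5]=1 grow→box=[5,6)
i=6: outside box; Z[6]=3 grow→box=[6,9)
i=7: min(r-i=2, Z[1]=0)=0; Z[7]=0
i=8: min(r-i=1, Z[2]=2)=1; Z[8]=1
i=9: outside box; Z[9]=1 grow→box=[9,10)
i=10: outside box; Z[10]=2 grow→box=[10,12)
i=11: min(r-i=1, Z[1]=0)=0; Z[11]=0
i=12: outside box; Z[12]=0
i=13: outside box; Z[13]=0
i=14: outside box; Z[14]=0
i=15: outside box; Z[15]=0
i=16: outside box; Z[16]=0
i=17: outside box; Z[17]=0
i=18: outside box; Z[18]=0
i=19: outside box; Z[19]=0
i=20: outside box; Z[20]=1 grow→box=[20,21)
i=21: outside box; Z[21]=1 grow→box=[21,22)
i=22: outside box; Z[22]=0
i=23: outside box; Z[23]=0
i=24: outside box; Z[24]=0
i=25: outside box; Z[25]=0
i=26: outside box; Z[26]=0
i=27: outside box; Z[27]=1 grow→box=[27,28)
i=28: outside box; Z[28]=0
i=29: outside box; Z[29]=0
i=30: outside box; Z[30]=0
i=31: outside box; Z[31]=0
i=32: outside box; Z[32]=0
i=33: outside box; Z[33]=1 grow→box=[33,34)
i=34: outside box; Z[34]=1 grow→box=[34,35)

[35, 0, 2, 0, 0, 1, 3, 0, 1, 1, 2, 0, 0, 0, 0, 0, 0, 0, 0, 0, 1, 1, 0, 0, 0, 0, 0, 1, 0, 0, 0, 0, 0, 1, 1]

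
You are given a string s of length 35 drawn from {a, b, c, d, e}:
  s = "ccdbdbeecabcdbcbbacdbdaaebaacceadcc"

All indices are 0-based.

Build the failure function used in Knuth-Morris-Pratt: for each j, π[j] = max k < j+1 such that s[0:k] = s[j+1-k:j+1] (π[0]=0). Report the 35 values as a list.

[0, 1, 0, 0, 0, 0, 0, 0, 1, 0, 0, 1, 0, 0, 1, 0, 0, 0, 1, 0, 0, 0, 0, 0, 0, 0, 0, 0, 1, 2, 0, 0, 0, 1, 2]

π[0] = 0
j=1 s[j]='c': π[1]=1 (border 'c')
j=2 s[j]='d': k: 1→0; π[2]=0 (border '')
j=3 s[j]='b': π[3]=0 (border '')
j=4 s[j]='d': π[4]=0 (border '')
j=5 s[j]='b': π[5]=0 (border '')
j=6 s[j]='e': π[6]=0 (border '')
j=7 s[j]='e': π[7]=0 (border '')
j=8 s[j]='c': π[8]=1 (border 'c')
j=9 s[j]='a': k: 1→0; π[9]=0 (border '')
j=10 s[j]='b': π[10]=0 (border '')
j=11 s[j]='c': π[11]=1 (border 'c')
j=12 s[j]='d': k: 1→0; π[12]=0 (border '')
j=13 s[j]='b': π[13]=0 (border '')
j=14 s[j]='c': π[14]=1 (border 'c')
j=15 s[j]='b': k: 1→0; π[15]=0 (border '')
j=16 s[j]='b': π[16]=0 (border '')
j=17 s[j]='a': π[17]=0 (border '')
j=18 s[j]='c': π[18]=1 (border 'c')
j=19 s[j]='d': k: 1→0; π[19]=0 (border '')
j=20 s[j]='b': π[20]=0 (border '')
j=21 s[j]='d': π[21]=0 (border '')
j=22 s[j]='a': π[22]=0 (border '')
j=23 s[j]='a': π[23]=0 (border '')
j=24 s[j]='e': π[24]=0 (border '')
j=25 s[j]='b': π[25]=0 (border '')
j=26 s[j]='a': π[26]=0 (border '')
j=27 s[j]='a': π[27]=0 (border '')
j=28 s[j]='c': π[28]=1 (border 'c')
j=29 s[j]='c': π[29]=2 (border 'cc')
j=30 s[j]='e': k: 2→1→0; π[30]=0 (border '')
j=31 s[j]='a': π[31]=0 (border '')
j=32 s[j]='d': π[32]=0 (border '')
j=33 s[j]='c': π[33]=1 (border 'c')
j=34 s[j]='c': π[34]=2 (border 'cc')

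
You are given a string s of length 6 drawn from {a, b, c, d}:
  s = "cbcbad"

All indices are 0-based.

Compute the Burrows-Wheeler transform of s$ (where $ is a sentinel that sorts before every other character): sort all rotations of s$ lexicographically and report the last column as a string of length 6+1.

dbccb$a

rank  rotation last
    0  $cbcbad  d
    1  ad$cbcb  b
    2  bad$cbc  c
    3  bcbad$c  c
    4  cbad$cb  b
    5  cbcbad$  $
    6  d$cbcba  a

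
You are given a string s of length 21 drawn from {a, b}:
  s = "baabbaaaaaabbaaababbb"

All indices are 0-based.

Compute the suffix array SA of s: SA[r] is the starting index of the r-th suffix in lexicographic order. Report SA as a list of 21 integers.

[5, 6, 7, 13, 8, 14, 1, 9, 15, 2, 10, 17, 20, 4, 12, 0, 16, 19, 3, 11, 18]

rank | idx | suffix
   0 |   5 | aaaaaabbaaababbb
   1 |   6 | aaaaabbaaababbb
   2 |   7 | aaaabbaaababbb
   3 |  13 | aaababbb
   4 |   8 | aaabbaaababbb
   5 |  14 | aababbb
   6 |   1 | aabbaaaaaabbaaababbb
   7 |   9 | aabbaaababbb
   8 |  15 | ababbb
   9 |   2 | abbaaaaaabbaaababbb
  10 |  10 | abbaaababbb
  11 |  17 | abbb
  12 |  20 | b
  13 |   4 | baaaaaabbaaababbb
  14 |  12 | baaababbb
  15 |   0 | baabbaaaaaabbaaababbb
  16 |  16 | babbb
  17 |  19 | bb
  18 |   3 | bbaaaaaabbaaababbb
  19 |  11 | bbaaababbb
  20 |  18 | bbb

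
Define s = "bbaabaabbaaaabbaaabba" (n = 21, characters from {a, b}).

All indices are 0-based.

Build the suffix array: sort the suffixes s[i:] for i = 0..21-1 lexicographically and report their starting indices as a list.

[20, 9, 15, 10, 2, 16, 5, 11, 3, 17, 6, 12, 19, 8, 14, 1, 4, 18, 7, 13, 0]

rank | idx | suffix
   0 |  20 | a
   1 |   9 | aaaabbaaabba
   2 |  15 | aaabba
   3 |  10 | aaabbaaabba
   4 |   2 | aabaabbaaaabbaaabba
   5 |  16 | aabba
   6 |   5 | aabbaaaabbaaabba
   7 |  11 | aabbaaabba
   8 |   3 | abaabbaaaabbaaabba
   9 |  17 | abba
  10 |   6 | abbaaaabbaaabba
  11 |  12 | abbaaabba
  12 |  19 | ba
  13 |   8 | baaaabbaaabba
  14 |  14 | baaabba
  15 |   1 | baabaabbaaaabbaaabba
  16 |   4 | baabbaaaabbaaabba
  17 |  18 | bba
  18 |   7 | bbaaaabbaaabba
  19 |  13 | bbaaabba
  20 |   0 | bbaabaabbaaaabbaaabba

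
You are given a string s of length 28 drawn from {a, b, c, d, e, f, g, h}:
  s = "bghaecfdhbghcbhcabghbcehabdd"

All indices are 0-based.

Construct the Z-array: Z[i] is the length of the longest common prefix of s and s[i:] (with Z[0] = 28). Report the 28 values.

Z[0]=28
i=1: i≥r, start 0; Z[1]=0
i=2: i≥r, start 0; Z[2]=0
i=3: i≥r, start 0; Z[3]=0
i=4: i≥r, start 0; Z[4]=0
i=5: i≥r, start 0; Z[5]=0
i=6: i≥r, start 0; Z[6]=0
i=7: i≥r, start 0; Z[7]=0
i=8: i≥r, start 0; Z[8]=0
i=9: i≥r, start 0; Z[9]=3 extend→box=[9,12)
i=10: min(r-i=2, Z[1]=0)=0; Z[10]=0
i=11: min(r-i=1, Z[2]=0)=0; Z[11]=0
i=12: i≥r, start 0; Z[12]=0
i=13: i≥r, start 0; Z[13]=1 extend→box=[13,14)
i=14: i≥r, start 0; Z[14]=0
i=15: i≥r, start 0; Z[15]=0
i=16: i≥r, start 0; Z[16]=0
i=17: i≥r, start 0; Z[17]=3 extend→box=[17,20)
i=18: min(r-i=2, Z[1]=0)=0; Z[18]=0
i=19: min(r-i=1, Z[2]=0)=0; Z[19]=0
i=20: i≥r, start 0; Z[20]=1 extend→box=[20,21)
i=21: i≥r, start 0; Z[21]=0
i=22: i≥r, start 0; Z[22]=0
i=23: i≥r, start 0; Z[23]=0
i=24: i≥r, start 0; Z[24]=0
i=25: i≥r, start 0; Z[25]=1 extend→box=[25,26)
i=26: i≥r, start 0; Z[26]=0
i=27: i≥r, start 0; Z[27]=0

[28, 0, 0, 0, 0, 0, 0, 0, 0, 3, 0, 0, 0, 1, 0, 0, 0, 3, 0, 0, 1, 0, 0, 0, 0, 1, 0, 0]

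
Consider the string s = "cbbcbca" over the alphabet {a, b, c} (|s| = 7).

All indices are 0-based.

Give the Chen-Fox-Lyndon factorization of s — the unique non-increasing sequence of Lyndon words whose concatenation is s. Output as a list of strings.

emit factor 1: 'c' (i=0, period=1)
emit factor 2: 'bbcbc' (i=1, period=5)
emit factor 3: 'a' (i=6, period=1)

["c", "bbcbc", "a"]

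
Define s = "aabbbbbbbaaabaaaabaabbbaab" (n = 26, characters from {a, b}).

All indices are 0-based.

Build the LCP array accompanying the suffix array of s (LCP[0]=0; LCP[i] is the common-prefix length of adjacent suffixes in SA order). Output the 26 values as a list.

[0, 3, 6, 2, 3, 5, 3, 5, 1, 2, 4, 2, 4, 0, 1, 4, 3, 4, 1, 4, 2, 5, 3, 4, 5, 6]

sorted suffixes:
  #0 SA[0]=13  'aaaabaabbbaab'
  #1 SA[1]=9  'aaabaaaabaabbbaab'
  #2 SA[2]=14  'aaabaabbbaab'
  #3 SA[3]=23  'aab'
  #4 SA[4]=10  'aabaaaabaabbbaab'
  #5 SA[5]=15  'aabaabbbaab'
  #6 SA[6]=18  'aabbbaab'
  #7 SA[7]=0  'aabbbbbbbaaabaaaabaabbbaab'
  #8 SA[8]=24  'ab'
  #9 SA[9]=11  'abaaaabaabbbaab'
  #10 SA[10]=16  'abaabbbaab'
  #11 SA[11]=19  'abbbaab'
  #12 SA[12]=1  'abbbbbbbaaabaaaabaabbbaab'
  #13 SA[13]=25  'b'
  #14 SA[14]=12  'baaaabaabbbaab'
  #15 SA[15]=8  'baaabaaaabaabbbaab'
  #16 SA[16]=22  'baab'
  #17 SA[17]=17  'baabbbaab'
  #18 SA[18]=7  'bbaaabaaaabaabbbaab'
  #19 SA[19]=21  'bbaab'
  #20 SA[20]=6  'bbbaaabaaaabaabbbaab'
  #21 SA[21]=20  'bbbaab'
  #22 SA[22]=5  'bbbbaaabaaaabaabbbaab'
  #23 SA[23]=4  'bbbbbaaabaaaabaabbbaab'
  #24 SA[24]=3  'bbbbbbaaabaaaabaabbbaab'
  #25 SA[25]=2  'bbbbbbbaaabaaaabaabbbaab'

SA = [13, 9, 14, 23, 10, 15, 18, 0, 24, 11, 16, 19, 1, 25, 12, 8, 22, 17, 7, 21, 6, 20, 5, 4, 3, 2]
i: (SA[i-1],SA[i]) lcp shared
  1: (13,9) 3 'aaa'
  2: (9,14) 6 'aaabaa'
  3: (14,23) 2 'aa'
  4: (23,10) 3 'aab'
  5: (10,15) 5 'aabaa'
  6: (15,18) 3 'aab'
  7: (18,0) 5 'aabbb'
  8: (0,24) 1 'a'
  9: (24,11) 2 'ab'
  10: (11,16) 4 'abaa'
  11: (16,19) 2 'ab'
  12: (19,1) 4 'abbb'
  13: (1,25) 0 ''
  14: (25,12) 1 'b'
  15: (12,8) 4 'baaa'
  16: (8,22) 3 'baa'
  17: (22,17) 4 'baab'
  18: (17,7) 1 'b'
  19: (7,21) 4 'bbaa'
  20: (21,6) 2 'bb'
  21: (6,20) 5 'bbbaa'
  22: (20,5) 3 'bbb'
  23: (5,4) 4 'bbbb'
  24: (4,3) 5 'bbbbb'
  25: (3,2) 6 'bbbbbb'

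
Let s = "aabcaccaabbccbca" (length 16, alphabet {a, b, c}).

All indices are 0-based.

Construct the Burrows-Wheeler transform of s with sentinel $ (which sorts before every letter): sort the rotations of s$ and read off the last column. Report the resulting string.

acc$aacacabbcbcab

rank  rotation           last
    0  $aabcaccaabbccbca  a
    1  a$aabcaccaabbccbc  c
    2  aabbccbca$aabcacc  c
    3  aabcaccaabbccbca$  $
    4  abbccbca$aabcacca  a
    5  abcaccaabbccbca$a  a
    6  accaabbccbca$aabc  c
    7  bbccbca$aabcaccaa  a
    8  bca$aabcaccaabbcc  c
    9  bcaccaabbccbca$aa  a
   10  bccbca$aabcaccaab  b
   11  ca$aabcaccaabbccb  b
   12  caabbccbca$aabcac  c
   13  caccaabbccbca$aab  b
   14  cbca$aabcaccaabbc  c
   15  ccaabbccbca$aabca  a
   16  ccbca$aabcaccaabb  b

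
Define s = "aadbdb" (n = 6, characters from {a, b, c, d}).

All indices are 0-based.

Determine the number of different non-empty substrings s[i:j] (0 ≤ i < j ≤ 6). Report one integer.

rank→(start, suffix):
  0 → (0, 'aadbdb')
  1 → (1, 'adbdb')
  2 → (5, 'b')
  3 → (3, 'bdb')
  4 → (4, 'db')
  5 → (2, 'dbdb')

SA = [0, 1, 5, 3, 4, 2]
[i] adj suffixes → lcp
  [1] 0/1 → 1 ('a')
  [2] 1/5 → 0 ('')
  [3] 5/3 → 1 ('b')
  [4] 3/4 → 0 ('')
  [5] 4/2 → 2 ('db')

n(n+1)/2 = 6·7/2 = 21
Σ LCP = 0 + 1 + 0 + 1 + 0 + 2 = 4
distinct = 21 − 4 = 17

17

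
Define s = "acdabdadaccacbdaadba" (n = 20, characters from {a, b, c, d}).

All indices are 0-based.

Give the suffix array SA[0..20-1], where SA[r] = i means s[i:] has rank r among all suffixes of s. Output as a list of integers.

rank | idx | suffix
   0 |  19 | a
   1 |  15 | aadba
   2 |   3 | abdadaccacbdaadba
   3 |  11 | acbdaadba
   4 |   8 | accacbdaadba
   5 |   0 | acdabdadaccacbdaadba
   6 |   6 | adaccacbdaadba
   7 |  16 | adba
   8 |  18 | ba
   9 |  13 | bdaadba
  10 |   4 | bdadaccacbdaadba
  11 |  10 | cacbdaadba
  12 |  12 | cbdaadba
  13 |   9 | ccacbdaadba
  14 |   1 | cdabdadaccacbdaadba
  15 |  14 | daadba
  16 |   2 | dabdadaccacbdaadba
  17 |   7 | daccacbdaadba
  18 |   5 | dadaccacbdaadba
  19 |  17 | dba

[19, 15, 3, 11, 8, 0, 6, 16, 18, 13, 4, 10, 12, 9, 1, 14, 2, 7, 5, 17]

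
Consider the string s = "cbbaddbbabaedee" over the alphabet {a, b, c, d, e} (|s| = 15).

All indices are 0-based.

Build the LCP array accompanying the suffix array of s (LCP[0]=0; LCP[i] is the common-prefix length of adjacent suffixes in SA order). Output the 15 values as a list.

rank→(start, suffix):
  0 → (8, 'abaedee')
  1 → (3, 'addbbabaedee')
  2 → (10, 'aedee')
  3 → (7, 'babaedee')
  4 → (2, 'baddbbabaedee')
  5 → (9, 'baedee')
  6 → (6, 'bbabaedee')
  7 → (1, 'bbaddbbabaedee')
  8 → (0, 'cbbaddbbabaedee')
  9 → (5, 'dbbabaedee')
  10 → (4, 'ddbbabaedee')
  11 → (12, 'dee')
  12 → (14, 'e')
  13 → (11, 'edee')
  14 → (13, 'ee')

SA = [8, 3, 10, 7, 2, 9, 6, 1, 0, 5, 4, 12, 14, 11, 13]
i: (SA[i-1],SA[i]) lcp shared
  1: (8,3) 1 'a'
  2: (3,10) 1 'a'
  3: (10,7) 0 ''
  4: (7,2) 2 'ba'
  5: (2,9) 2 'ba'
  6: (9,6) 1 'b'
  7: (6,1) 3 'bba'
  8: (1,0) 0 ''
  9: (0,5) 0 ''
  10: (5,4) 1 'd'
  11: (4,12) 1 'd'
  12: (12,14) 0 ''
  13: (14,11) 1 'e'
  14: (11,13) 1 'e'

[0, 1, 1, 0, 2, 2, 1, 3, 0, 0, 1, 1, 0, 1, 1]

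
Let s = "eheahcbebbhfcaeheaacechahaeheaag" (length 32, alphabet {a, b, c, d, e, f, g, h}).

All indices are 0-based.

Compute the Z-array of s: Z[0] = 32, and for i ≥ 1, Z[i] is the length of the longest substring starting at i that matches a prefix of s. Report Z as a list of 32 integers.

Z[0]=32
i=1: i≥r, start 0; Z[1]=0
i=2: i≥r, start 0; Z[2]=1 grow→box=[2,3)
i=3: i≥r, start 0; Z[3]=0
i=4: i≥r, start 0; Z[4]=0
i=5: i≥r, start 0; Z[5]=0
i=6: i≥r, start 0; Z[6]=0
i=7: i≥r, start 0; Z[7]=1 grow→box=[7,8)
i=8: i≥r, start 0; Z[8]=0
i=9: i≥r, start 0; Z[9]=0
i=10: i≥r, start 0; Z[10]=0
i=11: i≥r, start 0; Z[11]=0
i=12: i≥r, start 0; Z[12]=0
i=13: i≥r, start 0; Z[13]=0
i=14: i≥r, start 0; Z[14]=4 grow→box=[14,18)
i=15: min(r-i=3, Z[1]=0)=0; Z[15]=0
i=16: min(r-i=2, Z[2]=1)=1; Z[16]=1
i=17: min(r-i=1, Z[3]=0)=0; Z[17]=0
i=18: i≥r, start 0; Z[18]=0
i=19: i≥r, start 0; Z[19]=0
i=20: i≥r, start 0; Z[20]=1 grow→box=[20,21)
i=21: i≥r, start 0; Z[21]=0
i=22: i≥r, start 0; Z[22]=0
i=23: i≥r, start 0; Z[23]=0
i=24: i≥r, start 0; Z[24]=0
i=25: i≥r, start 0; Z[25]=0
i=26: i≥r, start 0; Z[26]=4 grow→box=[26,30)
i=27: min(r-i=3, Z[1]=0)=0; Z[27]=0
i=28: min(r-i=2, Z[2]=1)=1; Z[28]=1
i=29: min(r-i=1, Z[3]=0)=0; Z[29]=0
i=30: i≥r, start 0; Z[30]=0
i=31: i≥r, start 0; Z[31]=0

[32, 0, 1, 0, 0, 0, 0, 1, 0, 0, 0, 0, 0, 0, 4, 0, 1, 0, 0, 0, 1, 0, 0, 0, 0, 0, 4, 0, 1, 0, 0, 0]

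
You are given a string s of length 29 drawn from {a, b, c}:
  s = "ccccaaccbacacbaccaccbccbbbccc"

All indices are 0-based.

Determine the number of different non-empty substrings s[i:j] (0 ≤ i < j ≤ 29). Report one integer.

rank→(start, suffix):
  0 → (4, 'aaccbacacbaccaccbccbbbccc')
  1 → (9, 'acacbaccaccbccbbbccc')
  2 → (11, 'acbaccaccbccbbbccc')
  3 → (14, 'accaccbccbbbccc')
  4 → (5, 'accbacacbaccaccbccbbbccc')
  5 → (17, 'accbccbbbccc')
  6 → (8, 'bacacbaccaccbccbbbccc')
  7 → (13, 'baccaccbccbbbccc')
  8 → (23, 'bbbccc')
  9 → (24, 'bbccc')
  10 → (20, 'bccbbbccc')
  11 → (25, 'bccc')
  12 → (28, 'c')
  13 → (3, 'caaccbacacbaccaccbccbbbccc')
  14 → (10, 'cacbaccaccbccbbbccc')
  15 → (16, 'caccbccbbbccc')
  16 → (7, 'cbacacbaccaccbccbbbccc')
  17 → (12, 'cbaccaccbccbbbccc')
  18 → (22, 'cbbbccc')
  19 → (19, 'cbccbbbccc')
  20 → (27, 'cc')
  21 → (2, 'ccaaccbacacbaccaccbccbbbccc')
  22 → (15, 'ccaccbccbbbccc')
  23 → (6, 'ccbacacbaccaccbccbbbccc')
  24 → (21, 'ccbbbccc')
  25 → (18, 'ccbccbbbccc')
  26 → (26, 'ccc')
  27 → (1, 'cccaaccbacacbaccaccbccbbbccc')
  28 → (0, 'ccccaaccbacacbaccaccbccbbbccc')

SA = [4, 9, 11, 14, 5, 17, 8, 13, 23, 24, 20, 25, 28, 3, 10, 16, 7, 12, 22, 19, 27, 2, 15, 6, 21, 18, 26, 1, 0]
[i] adj suffixes → lcp
  [1] 4/9 → 1 ('a')
  [2] 9/11 → 2 ('ac')
  [3] 11/14 → 2 ('ac')
  [4] 14/5 → 3 ('acc')
  [5] 5/17 → 4 ('accb')
  [6] 17/8 → 0 ('')
  [7] 8/13 → 3 ('bac')
  [8] 13/23 → 1 ('b')
  [9] 23/24 → 2 ('bb')
  [10] 24/20 → 1 ('b')
  [11] 20/25 → 3 ('bcc')
  [12] 25/28 → 0 ('')
  [13] 28/3 → 1 ('c')
  [14] 3/10 → 2 ('ca')
  [15] 10/16 → 3 ('cac')
  [16] 16/7 → 1 ('c')
  [17] 7/12 → 4 ('cbac')
  [18] 12/22 → 2 ('cb')
  [19] 22/19 → 2 ('cb')
  [20] 19/27 → 1 ('c')
  [21] 27/2 → 2 ('cc')
  [22] 2/15 → 3 ('cca')
  [23] 15/6 → 2 ('cc')
  [24] 6/21 → 3 ('ccb')
  [25] 21/18 → 3 ('ccb')
  [26] 18/26 → 2 ('cc')
  [27] 26/1 → 3 ('ccc')
  [28] 1/0 → 3 ('ccc')

n(n+1)/2 = 29·30/2 = 435
Σ LCP = 0 + 1 + 2 + 2 + 3 + 4 + 0 + 3 + 1 + 2 + 1 + 3 + 0 + 1 + 2 + 3 + 1 + 4 + 2 + 2 + 1 + 2 + 3 + 2 + 3 + 3 + 2 + 3 + 3 = 59
distinct = 435 − 59 = 376

376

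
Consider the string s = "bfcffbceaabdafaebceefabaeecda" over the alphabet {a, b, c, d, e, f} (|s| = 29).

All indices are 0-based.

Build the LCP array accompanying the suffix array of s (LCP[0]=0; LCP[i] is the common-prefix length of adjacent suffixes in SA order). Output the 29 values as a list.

rank→(start, suffix):
  0 → (28, 'a')
  1 → (8, 'aabdafaebceefabaeecda')
  2 → (21, 'abaeecda')
  3 → (9, 'abdafaebceefabaeecda')
  4 → (14, 'aebceefabaeecda')
  5 → (23, 'aeecda')
  6 → (12, 'afaebceefabaeecda')
  7 → (22, 'baeecda')
  8 → (5, 'bceaabdafaebceefabaeecda')
  9 → (16, 'bceefabaeecda')
  10 → (10, 'bdafaebceefabaeecda')
  11 → (0, 'bfcffbceaabdafaebceefabaeecda')
  12 → (26, 'cda')
  13 → (6, 'ceaabdafaebceefabaeecda')
  14 → (17, 'ceefabaeecda')
  15 → (2, 'cffbceaabdafaebceefabaeecda')
  16 → (27, 'da')
  17 → (11, 'dafaebceefabaeecda')
  18 → (7, 'eaabdafaebceefabaeecda')
  19 → (15, 'ebceefabaeecda')
  20 → (25, 'ecda')
  21 → (24, 'eecda')
  22 → (18, 'eefabaeecda')
  23 → (19, 'efabaeecda')
  24 → (20, 'fabaeecda')
  25 → (13, 'faebceefabaeecda')
  26 → (4, 'fbceaabdafaebceefabaeecda')
  27 → (1, 'fcffbceaabdafaebceefabaeecda')
  28 → (3, 'ffbceaabdafaebceefabaeecda')

SA = [28, 8, 21, 9, 14, 23, 12, 22, 5, 16, 10, 0, 26, 6, 17, 2, 27, 11, 7, 15, 25, 24, 18, 19, 20, 13, 4, 1, 3]
i: (SA[i-1],SA[i]) lcp shared
  1: (28,8) 1 'a'
  2: (8,21) 1 'a'
  3: (21,9) 2 'ab'
  4: (9,14) 1 'a'
  5: (14,23) 2 'ae'
  6: (23,12) 1 'a'
  7: (12,22) 0 ''
  8: (22,5) 1 'b'
  9: (5,16) 3 'bce'
  10: (16,10) 1 'b'
  11: (10,0) 1 'b'
  12: (0,26) 0 ''
  13: (26,6) 1 'c'
  14: (6,17) 2 'ce'
  15: (17,2) 1 'c'
  16: (2,27) 0 ''
  17: (27,11) 2 'da'
  18: (11,7) 0 ''
  19: (7,15) 1 'e'
  20: (15,25) 1 'e'
  21: (25,24) 1 'e'
  22: (24,18) 2 'ee'
  23: (18,19) 1 'e'
  24: (19,20) 0 ''
  25: (20,13) 2 'fa'
  26: (13,4) 1 'f'
  27: (4,1) 1 'f'
  28: (1,3) 1 'f'

[0, 1, 1, 2, 1, 2, 1, 0, 1, 3, 1, 1, 0, 1, 2, 1, 0, 2, 0, 1, 1, 1, 2, 1, 0, 2, 1, 1, 1]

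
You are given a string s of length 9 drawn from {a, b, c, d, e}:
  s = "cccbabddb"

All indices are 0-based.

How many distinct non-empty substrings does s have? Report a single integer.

39

rank→(start, suffix):
  0 → (4, 'abddb')
  1 → (8, 'b')
  2 → (3, 'babddb')
  3 → (5, 'bddb')
  4 → (2, 'cbabddb')
  5 → (1, 'ccbabddb')
  6 → (0, 'cccbabddb')
  7 → (7, 'db')
  8 → (6, 'ddb')

SA = [4, 8, 3, 5, 2, 1, 0, 7, 6]
i: (SA[i-1],SA[i]) lcp shared
  1: (4,8) 0 ''
  2: (8,3) 1 'b'
  3: (3,5) 1 'b'
  4: (5,2) 0 ''
  5: (2,1) 1 'c'
  6: (1,0) 2 'cc'
  7: (0,7) 0 ''
  8: (7,6) 1 'd'

n(n+1)/2 = 9·10/2 = 45
Σ LCP = 0 + 0 + 1 + 1 + 0 + 1 + 2 + 0 + 1 = 6
distinct = 45 − 6 = 39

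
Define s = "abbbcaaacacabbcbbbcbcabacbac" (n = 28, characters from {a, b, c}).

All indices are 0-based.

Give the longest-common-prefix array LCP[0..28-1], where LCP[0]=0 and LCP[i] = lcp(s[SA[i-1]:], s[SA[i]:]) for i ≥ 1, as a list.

rank | idx | suffix
   0 |   5 | aaacacabbcbbbcbcabacbac
   1 |   6 | aacacabbcbbbcbcabacbac
   2 |  21 | abacbac
   3 |   0 | abbbcaaacacabbcbbbcbcabacbac
   4 |  11 | abbcbbbcbcabacbac
   5 |  26 | ac
   6 |   9 | acabbcbbbcbcabacbac
   7 |   7 | acacabbcbbbcbcabacbac
   8 |  23 | acbac
   9 |  25 | bac
  10 |  22 | bacbac
  11 |   1 | bbbcaaacacabbcbbbcbcabacbac
  12 |  15 | bbbcbcabacbac
  13 |   2 | bbcaaacacabbcbbbcbcabacbac
  14 |  12 | bbcbbbcbcabacbac
  15 |  16 | bbcbcabacbac
  16 |   3 | bcaaacacabbcbbbcbcabacbac
  17 |  19 | bcabacbac
  18 |  13 | bcbbbcbcabacbac
  19 |  17 | bcbcabacbac
  20 |  27 | c
  21 |   4 | caaacacabbcbbbcbcabacbac
  22 |  20 | cabacbac
  23 |  10 | cabbcbbbcbcabacbac
  24 |   8 | cacabbcbbbcbcabacbac
  25 |  24 | cbac
  26 |  14 | cbbbcbcabacbac
  27 |  18 | cbcabacbac

SA = [5, 6, 21, 0, 11, 26, 9, 7, 23, 25, 22, 1, 15, 2, 12, 16, 3, 19, 13, 17, 27, 4, 20, 10, 8, 24, 14, 18]
[i] adj suffixes → lcp
  [1] 5/6 → 2 ('aa')
  [2] 6/21 → 1 ('a')
  [3] 21/0 → 2 ('ab')
  [4] 0/11 → 3 ('abb')
  [5] 11/26 → 1 ('a')
  [6] 26/9 → 2 ('ac')
  [7] 9/7 → 3 ('aca')
  [8] 7/23 → 2 ('ac')
  [9] 23/25 → 0 ('')
  [10] 25/22 → 3 ('bac')
  [11] 22/1 → 1 ('b')
  [12] 1/15 → 4 ('bbbc')
  [13] 15/2 → 2 ('bb')
  [14] 2/12 → 3 ('bbc')
  [15] 12/16 → 4 ('bbcb')
  [16] 16/3 → 1 ('b')
  [17] 3/19 → 3 ('bca')
  [18] 19/13 → 2 ('bc')
  [19] 13/17 → 3 ('bcb')
  [20] 17/27 → 0 ('')
  [21] 27/4 → 1 ('c')
  [22] 4/20 → 2 ('ca')
  [23] 20/10 → 3 ('cab')
  [24] 10/8 → 2 ('ca')
  [25] 8/24 → 1 ('c')
  [26] 24/14 → 2 ('cb')
  [27] 14/18 → 2 ('cb')

[0, 2, 1, 2, 3, 1, 2, 3, 2, 0, 3, 1, 4, 2, 3, 4, 1, 3, 2, 3, 0, 1, 2, 3, 2, 1, 2, 2]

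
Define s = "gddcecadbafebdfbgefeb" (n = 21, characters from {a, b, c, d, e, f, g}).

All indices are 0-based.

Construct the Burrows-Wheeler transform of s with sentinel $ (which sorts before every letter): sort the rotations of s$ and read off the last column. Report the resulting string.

rank  rotation                last
    0  $gddcecadbafebdfbgefeb  b
    1  adbafebdfbgefeb$gddcec  c
    2  afebdfbgefeb$gddcecadb  b
    3  b$gddcecadbafebdfbgefe  e
    4  bafebdfbgefeb$gddcecad  d
    5  bdfbgefeb$gddcecadbafe  e
    6  bgefeb$gddcecadbafebdf  f
    7  cadbafebdfbgefeb$gddce  e
    8  cecadbafebdfbgefeb$gdd  d
    9  dbafebdfbgefeb$gddceca  a
   10  dcecadbafebdfbgefeb$gd  d
   11  ddcecadbafebdfbgefeb$g  g
   12  dfbgefeb$gddcecadbafeb  b
   13  eb$gddcecadbafebdfbgef  f
   14  ebdfbgefeb$gddcecadbaf  f
   15  ecadbafebdfbgefeb$gddc  c
   16  efeb$gddcecadbafebdfbg  g
   17  fbgefeb$gddcecadbafebd  d
   18  feb$gddcecadbafebdfbge  e
   19  febdfbgefeb$gddcecadba  a
   20  gddcecadbafebdfbgefeb$  $
   21  gefeb$gddcecadbafebdfb  b

bcbedefedadgbffcgdea$b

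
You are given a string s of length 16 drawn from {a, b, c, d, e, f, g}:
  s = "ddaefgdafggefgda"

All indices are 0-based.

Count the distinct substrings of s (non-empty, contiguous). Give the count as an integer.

rank | idx | suffix
   0 |  15 | a
   1 |   2 | aefgdafggefgda
   2 |   7 | afggefgda
   3 |  14 | da
   4 |   1 | daefgdafggefgda
   5 |   6 | dafggefgda
   6 |   0 | ddaefgdafggefgda
   7 |  11 | efgda
   8 |   3 | efgdafggefgda
   9 |  12 | fgda
  10 |   4 | fgdafggefgda
  11 |   8 | fggefgda
  12 |  13 | gda
  13 |   5 | gdafggefgda
  14 |  10 | gefgda
  15 |   9 | ggefgda

SA = [15, 2, 7, 14, 1, 6, 0, 11, 3, 12, 4, 8, 13, 5, 10, 9]
rank  pair      lcp
   1  s[15:],s[2:]  1  'a'
   2  s[2:],s[7:]  1  'a'
   3  s[7:],s[14:]  0  ''
   4  s[14:],s[1:]  2  'da'
   5  s[1:],s[6:]  2  'da'
   6  s[6:],s[0:]  1  'd'
   7  s[0:],s[11:]  0  ''
   8  s[11:],s[3:]  5  'efgda'
   9  s[3:],s[12:]  0  ''
  10  s[12:],s[4:]  4  'fgda'
  11  s[4:],s[8:]  2  'fg'
  12  s[8:],s[13:]  0  ''
  13  s[13:],s[5:]  3  'gda'
  14  s[5:],s[10:]  1  'g'
  15  s[10:],s[9:]  1  'g'

n(n+1)/2 = 16·17/2 = 136
Σ LCP = 0 + 1 + 1 + 0 + 2 + 2 + 1 + 0 + 5 + 0 + 4 + 2 + 0 + 3 + 1 + 1 = 23
distinct = 136 − 23 = 113

113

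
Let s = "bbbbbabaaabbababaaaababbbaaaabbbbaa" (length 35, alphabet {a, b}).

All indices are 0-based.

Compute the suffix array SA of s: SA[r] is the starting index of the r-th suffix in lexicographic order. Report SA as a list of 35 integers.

sorted suffixes:
  #0 SA[0]=34  'a'
  #1 SA[1]=33  'aa'
  #2 SA[2]=16  'aaaababbbaaaabbbbaa'
  #3 SA[3]=25  'aaaabbbbaa'
  #4 SA[4]=17  'aaababbbaaaabbbbaa'
  #5 SA[5]=7  'aaabbababaaaababbbaaaabbbbaa'
  #6 SA[6]=26  'aaabbbbaa'
  #7 SA[7]=18  'aababbbaaaabbbbaa'
  #8 SA[8]=8  'aabbababaaaababbbaaaabbbbaa'
  #9 SA[9]=27  'aabbbbaa'
  #10 SA[10]=14  'abaaaababbbaaaabbbbaa'
  #11 SA[11]=5  'abaaabbababaaaababbbaaaabbbbaa'
  #12 SA[12]=12  'ababaaaababbbaaaabbbbaa'
  #13 SA[13]=19  'ababbbaaaabbbbaa'
  #14 SA[14]=9  'abbababaaaababbbaaaabbbbaa'
  #15 SA[15]=21  'abbbaaaabbbbaa'
  #16 SA[16]=28  'abbbbaa'
  #17 SA[17]=32  'baa'
  #18 SA[18]=15  'baaaababbbaaaabbbbaa'
  #19 SA[19]=24  'baaaabbbbaa'
  #20 SA[20]=6  'baaabbababaaaababbbaaaabbbbaa'
  #21 SA[21]=13  'babaaaababbbaaaabbbbaa'
  #22 SA[22]=4  'babaaabbababaaaababbbaaaabbbbaa'
  #23 SA[23]=11  'bababaaaababbbaaaabbbbaa'
  #24 SA[24]=20  'babbbaaaabbbbaa'
  #25 SA[25]=31  'bbaa'
  #26 SA[26]=23  'bbaaaabbbbaa'
  #27 SA[27]=3  'bbabaaabbababaaaababbbaaaabbbbaa'
  #28 SA[28]=10  'bbababaaaababbbaaaabbbbaa'
  #29 SA[29]=30  'bbbaa'
  #30 SA[30]=22  'bbbaaaabbbbaa'
  #31 SA[31]=2  'bbbabaaabbababaaaababbbaaaabbbbaa'
  #32 SA[32]=29  'bbbbaa'
  #33 SA[33]=1  'bbbbabaaabbababaaaababbbaaaabbbbaa'
  #34 SA[34]=0  'bbbbbabaaabbababaaaababbbaaaabbbbaa'

[34, 33, 16, 25, 17, 7, 26, 18, 8, 27, 14, 5, 12, 19, 9, 21, 28, 32, 15, 24, 6, 13, 4, 11, 20, 31, 23, 3, 10, 30, 22, 2, 29, 1, 0]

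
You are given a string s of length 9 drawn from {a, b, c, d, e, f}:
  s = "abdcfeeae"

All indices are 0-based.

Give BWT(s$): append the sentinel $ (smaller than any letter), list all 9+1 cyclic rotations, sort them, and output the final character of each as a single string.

e$eadbaefc

rank  rotation    last
    0  $abdcfeeae  e
    1  abdcfeeae$  $
    2  ae$abdcfee  e
    3  bdcfeeae$a  a
    4  cfeeae$abd  d
    5  dcfeeae$ab  b
    6  e$abdcfeea  a
    7  eae$abdcfe  e
    8  eeae$abdcf  f
    9  feeae$abdc  c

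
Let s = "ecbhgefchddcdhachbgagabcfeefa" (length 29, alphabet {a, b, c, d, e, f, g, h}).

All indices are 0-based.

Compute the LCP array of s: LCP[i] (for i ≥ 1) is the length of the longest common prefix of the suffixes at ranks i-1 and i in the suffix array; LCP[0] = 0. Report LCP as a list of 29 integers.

[0, 1, 1, 1, 0, 1, 1, 0, 1, 1, 1, 2, 0, 1, 1, 0, 1, 1, 2, 0, 1, 1, 0, 2, 1, 0, 1, 1, 1]

rank | idx | suffix
   0 |  28 | a
   1 |  21 | abcfeefa
   2 |  14 | achbgagabcfeefa
   3 |  19 | agabcfeefa
   4 |  22 | bcfeefa
   5 |  17 | bgagabcfeefa
   6 |   2 | bhgefchddcdhachbgagabcfeefa
   7 |   1 | cbhgefchddcdhachbgagabcfeefa
   8 |  11 | cdhachbgagabcfeefa
   9 |  23 | cfeefa
  10 |  15 | chbgagabcfeefa
  11 |   7 | chddcdhachbgagabcfeefa
  12 |  10 | dcdhachbgagabcfeefa
  13 |   9 | ddcdhachbgagabcfeefa
  14 |  12 | dhachbgagabcfeefa
  15 |   0 | ecbhgefchddcdhachbgagabcfeefa
  16 |  25 | eefa
  17 |  26 | efa
  18 |   5 | efchddcdhachbgagabcfeefa
  19 |  27 | fa
  20 |   6 | fchddcdhachbgagabcfeefa
  21 |  24 | feefa
  22 |  20 | gabcfeefa
  23 |  18 | gagabcfeefa
  24 |   4 | gefchddcdhachbgagabcfeefa
  25 |  13 | hachbgagabcfeefa
  26 |  16 | hbgagabcfeefa
  27 |   8 | hddcdhachbgagabcfeefa
  28 |   3 | hgefchddcdhachbgagabcfeefa

SA = [28, 21, 14, 19, 22, 17, 2, 1, 11, 23, 15, 7, 10, 9, 12, 0, 25, 26, 5, 27, 6, 24, 20, 18, 4, 13, 16, 8, 3]
i: (SA[i-1],SA[i]) lcp shared
  1: (28,21) 1 'a'
  2: (21,14) 1 'a'
  3: (14,19) 1 'a'
  4: (19,22) 0 ''
  5: (22,17) 1 'b'
  6: (17,2) 1 'b'
  7: (2,1) 0 ''
  8: (1,11) 1 'c'
  9: (11,23) 1 'c'
  10: (23,15) 1 'c'
  11: (15,7) 2 'ch'
  12: (7,10) 0 ''
  13: (10,9) 1 'd'
  14: (9,12) 1 'd'
  15: (12,0) 0 ''
  16: (0,25) 1 'e'
  17: (25,26) 1 'e'
  18: (26,5) 2 'ef'
  19: (5,27) 0 ''
  20: (27,6) 1 'f'
  21: (6,24) 1 'f'
  22: (24,20) 0 ''
  23: (20,18) 2 'ga'
  24: (18,4) 1 'g'
  25: (4,13) 0 ''
  26: (13,16) 1 'h'
  27: (16,8) 1 'h'
  28: (8,3) 1 'h'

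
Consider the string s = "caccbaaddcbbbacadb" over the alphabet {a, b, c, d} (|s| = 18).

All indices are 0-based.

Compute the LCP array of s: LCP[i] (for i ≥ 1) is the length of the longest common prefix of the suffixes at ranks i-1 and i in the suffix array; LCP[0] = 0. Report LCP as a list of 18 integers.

[0, 1, 2, 1, 2, 0, 1, 2, 1, 2, 0, 2, 1, 2, 1, 0, 1, 1]

rank→(start, suffix):
  0 → (5, 'aaddcbbbacadb')
  1 → (13, 'acadb')
  2 → (1, 'accbaaddcbbbacadb')
  3 → (15, 'adb')
  4 → (6, 'addcbbbacadb')
  5 → (17, 'b')
  6 → (4, 'baaddcbbbacadb')
  7 → (12, 'bacadb')
  8 → (11, 'bbacadb')
  9 → (10, 'bbbacadb')
  10 → (0, 'caccbaaddcbbbacadb')
  11 → (14, 'cadb')
  12 → (3, 'cbaaddcbbbacadb')
  13 → (9, 'cbbbacadb')
  14 → (2, 'ccbaaddcbbbacadb')
  15 → (16, 'db')
  16 → (8, 'dcbbbacadb')
  17 → (7, 'ddcbbbacadb')

SA = [5, 13, 1, 15, 6, 17, 4, 12, 11, 10, 0, 14, 3, 9, 2, 16, 8, 7]
i: (SA[i-1],SA[i]) lcp shared
  1: (5,13) 1 'a'
  2: (13,1) 2 'ac'
  3: (1,15) 1 'a'
  4: (15,6) 2 'ad'
  5: (6,17) 0 ''
  6: (17,4) 1 'b'
  7: (4,12) 2 'ba'
  8: (12,11) 1 'b'
  9: (11,10) 2 'bb'
  10: (10,0) 0 ''
  11: (0,14) 2 'ca'
  12: (14,3) 1 'c'
  13: (3,9) 2 'cb'
  14: (9,2) 1 'c'
  15: (2,16) 0 ''
  16: (16,8) 1 'd'
  17: (8,7) 1 'd'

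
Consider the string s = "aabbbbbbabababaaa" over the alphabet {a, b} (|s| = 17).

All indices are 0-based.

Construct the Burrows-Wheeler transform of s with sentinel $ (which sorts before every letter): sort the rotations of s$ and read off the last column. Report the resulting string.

rank  rotation            last
    0  $aabbbbbbabababaaa  a
    1  a$aabbbbbbabababaa  a
    2  aa$aabbbbbbabababa  a
    3  aaa$aabbbbbbababab  b
    4  aabbbbbbabababaaa$  $
    5  abaaa$aabbbbbbabab  b
    6  ababaaa$aabbbbbbab  b
    7  abababaaa$aabbbbbb  b
    8  abbbbbbabababaaa$a  a
    9  baaa$aabbbbbbababa  a
   10  babaaa$aabbbbbbaba  a
   11  bababaaa$aabbbbbba  a
   12  babababaaa$aabbbbb  b
   13  bbabababaaa$aabbbb  b
   14  bbbabababaaa$aabbb  b
   15  bbbbabababaaa$aabb  b
   16  bbbbbabababaaa$aab  b
   17  bbbbbbabababaaa$aa  a

aaab$bbbaaaabbbbba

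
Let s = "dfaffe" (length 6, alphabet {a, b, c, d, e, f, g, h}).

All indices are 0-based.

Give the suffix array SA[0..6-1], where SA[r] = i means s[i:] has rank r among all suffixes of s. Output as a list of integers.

sorted suffixes:
  #0 SA[0]=2  'affe'
  #1 SA[1]=0  'dfaffe'
  #2 SA[2]=5  'e'
  #3 SA[3]=1  'faffe'
  #4 SA[4]=4  'fe'
  #5 SA[5]=3  'ffe'

[2, 0, 5, 1, 4, 3]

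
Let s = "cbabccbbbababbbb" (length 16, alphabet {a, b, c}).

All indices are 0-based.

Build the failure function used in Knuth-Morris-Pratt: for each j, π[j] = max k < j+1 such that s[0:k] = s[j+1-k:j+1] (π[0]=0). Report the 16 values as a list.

π[0] = 0
j=1 s[j]='b': π[1]=0 (border '')
j=2 s[j]='a': π[2]=0 (border '')
j=3 s[j]='b': π[3]=0 (border '')
j=4 s[j]='c': π[4]=1 (border 'c')
j=5 s[j]='c': k: 1→0; π[5]=1 (border 'c')
j=6 s[j]='b': π[6]=2 (border 'cb')
j=7 s[j]='b': k: 2→0; π[7]=0 (border '')
j=8 s[j]='b': π[8]=0 (border '')
j=9 s[j]='a': π[9]=0 (border '')
j=10 s[j]='b': π[10]=0 (border '')
j=11 s[j]='a': π[11]=0 (border '')
j=12 s[j]='b': π[12]=0 (border '')
j=13 s[j]='b': π[13]=0 (border '')
j=14 s[j]='b': π[14]=0 (border '')
j=15 s[j]='b': π[15]=0 (border '')

[0, 0, 0, 0, 1, 1, 2, 0, 0, 0, 0, 0, 0, 0, 0, 0]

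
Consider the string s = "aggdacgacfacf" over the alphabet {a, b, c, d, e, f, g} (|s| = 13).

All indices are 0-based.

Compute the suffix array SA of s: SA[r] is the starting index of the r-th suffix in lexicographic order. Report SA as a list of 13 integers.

rank | idx | suffix
   0 |  10 | acf
   1 |   7 | acfacf
   2 |   4 | acgacfacf
   3 |   0 | aggdacgacfacf
   4 |  11 | cf
   5 |   8 | cfacf
   6 |   5 | cgacfacf
   7 |   3 | dacgacfacf
   8 |  12 | f
   9 |   9 | facf
  10 |   6 | gacfacf
  11 |   2 | gdacgacfacf
  12 |   1 | ggdacgacfacf

[10, 7, 4, 0, 11, 8, 5, 3, 12, 9, 6, 2, 1]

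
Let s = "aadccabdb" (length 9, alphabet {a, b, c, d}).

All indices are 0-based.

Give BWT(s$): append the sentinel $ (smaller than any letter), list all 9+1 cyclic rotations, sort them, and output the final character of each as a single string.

rank  rotation    last
    0  $aadccabdb  b
    1  aadccabdb$  $
    2  abdb$aadcc  c
    3  adccabdb$a  a
    4  b$aadccabd  d
    5  bdb$aadcca  a
    6  cabdb$aadc  c
    7  ccabdb$aad  d
    8  db$aadccab  b
    9  dccabdb$aa  a

b$cadacdba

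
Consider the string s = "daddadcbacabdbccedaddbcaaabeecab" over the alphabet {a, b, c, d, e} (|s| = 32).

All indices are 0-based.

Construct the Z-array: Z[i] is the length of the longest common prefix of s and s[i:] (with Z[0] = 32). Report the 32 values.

Z[0]=32
i=1: i≥r, start 0; Z[1]=0
i=2: i≥r, start 0; Z[2]=1 scan→box=[2,3)
i=3: i≥r, start 0; Z[3]=3 scan→box=[3,6)
i=4: min(r-i=2, Z[1]=0)=0; Z[4]=0
i=5: min(r-i=1, Z[2]=1)=1; Z[5]=1
i=6: i≥r, start 0; Z[6]=0
i=7: i≥r, start 0; Z[7]=0
i=8: i≥r, start 0; Z[8]=0
i=9: i≥r, start 0; Z[9]=0
i=10: i≥r, start 0; Z[10]=0
i=11: i≥r, start 0; Z[11]=0
i=12: i≥r, start 0; Z[12]=1 scan→box=[12,13)
i=13: i≥r, start 0; Z[13]=0
i=14: i≥r, start 0; Z[14]=0
i=15: i≥r, start 0; Z[15]=0
i=16: i≥r, start 0; Z[16]=0
i=17: i≥r, start 0; Z[17]=4 scan→box=[17,21)
i=18: min(r-i=3, Z[1]=0)=0; Z[18]=0
i=19: min(r-i=2, Z[2]=1)=1; Z[19]=1
i=20: min(r-i=1, Z[3]=3)=1; Z[20]=1
i=21: i≥r, start 0; Z[21]=0
i=22: i≥r, start 0; Z[22]=0
i=23: i≥r, start 0; Z[23]=0
i=24: i≥r, start 0; Z[24]=0
i=25: i≥r, start 0; Z[25]=0
i=26: i≥r, start 0; Z[26]=0
i=27: i≥r, start 0; Z[27]=0
i=28: i≥r, start 0; Z[28]=0
i=29: i≥r, start 0; Z[29]=0
i=30: i≥r, start 0; Z[30]=0
i=31: i≥r, start 0; Z[31]=0

[32, 0, 1, 3, 0, 1, 0, 0, 0, 0, 0, 0, 1, 0, 0, 0, 0, 4, 0, 1, 1, 0, 0, 0, 0, 0, 0, 0, 0, 0, 0, 0]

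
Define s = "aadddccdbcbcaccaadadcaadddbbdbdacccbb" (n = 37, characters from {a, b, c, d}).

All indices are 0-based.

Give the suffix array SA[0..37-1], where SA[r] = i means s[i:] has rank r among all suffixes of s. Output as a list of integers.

sorted suffixes:
  #0 SA[0]=15  'aadadcaadddbbdbdacccbb'
  #1 SA[1]=21  'aadddbbdbdacccbb'
  #2 SA[2]=0  'aadddccdbcbcaccaadadcaadddbbdbdacccbb'
  #3 SA[3]=12  'accaadadcaadddbbdbdacccbb'
  #4 SA[4]=31  'acccbb'
  #5 SA[5]=16  'adadcaadddbbdbdacccbb'
  #6 SA[6]=18  'adcaadddbbdbdacccbb'
  #7 SA[7]=22  'adddbbdbdacccbb'
  #8 SA[8]=1  'adddccdbcbcaccaadadcaadddbbdbdacccbb'
  #9 SA[9]=36  'b'
  #10 SA[10]=35  'bb'
  #11 SA[11]=26  'bbdbdacccbb'
  #12 SA[12]=10  'bcaccaadadcaadddbbdbdacccbb'
  #13 SA[13]=8  'bcbcaccaadadcaadddbbdbdacccbb'
  #14 SA[14]=29  'bdacccbb'
  #15 SA[15]=27  'bdbdacccbb'
  #16 SA[16]=14  'caadadcaadddbbdbdacccbb'
  #17 SA[17]=20  'caadddbbdbdacccbb'
  #18 SA[18]=11  'caccaadadcaadddbbdbdacccbb'
  #19 SA[19]=34  'cbb'
  #20 SA[20]=9  'cbcaccaadadcaadddbbdbdacccbb'
  #21 SA[21]=13  'ccaadadcaadddbbdbdacccbb'
  #22 SA[22]=33  'ccbb'
  #23 SA[23]=32  'cccbb'
  #24 SA[24]=5  'ccdbcbcaccaadadcaadddbbdbdacccbb'
  #25 SA[25]=6  'cdbcbcaccaadadcaadddbbdbdacccbb'
  #26 SA[26]=30  'dacccbb'
  #27 SA[27]=17  'dadcaadddbbdbdacccbb'
  #28 SA[28]=25  'dbbdbdacccbb'
  #29 SA[29]=7  'dbcbcaccaadadcaadddbbdbdacccbb'
  #30 SA[30]=28  'dbdacccbb'
  #31 SA[31]=19  'dcaadddbbdbdacccbb'
  #32 SA[32]=4  'dccdbcbcaccaadadcaadddbbdbdacccbb'
  #33 SA[33]=24  'ddbbdbdacccbb'
  #34 SA[34]=3  'ddccdbcbcaccaadadcaadddbbdbdacccbb'
  #35 SA[35]=23  'dddbbdbdacccbb'
  #36 SA[36]=2  'dddccdbcbcaccaadadcaadddbbdbdacccbb'

[15, 21, 0, 12, 31, 16, 18, 22, 1, 36, 35, 26, 10, 8, 29, 27, 14, 20, 11, 34, 9, 13, 33, 32, 5, 6, 30, 17, 25, 7, 28, 19, 4, 24, 3, 23, 2]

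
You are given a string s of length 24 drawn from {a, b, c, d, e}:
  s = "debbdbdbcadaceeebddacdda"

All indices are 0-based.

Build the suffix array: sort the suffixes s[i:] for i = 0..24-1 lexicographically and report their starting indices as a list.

[23, 19, 11, 9, 2, 7, 5, 3, 16, 8, 20, 12, 22, 18, 10, 6, 4, 21, 17, 0, 1, 15, 14, 13]

rank | idx | suffix
   0 |  23 | a
   1 |  19 | acdda
   2 |  11 | aceeebddacdda
   3 |   9 | adaceeebddacdda
   4 |   2 | bbdbdbcadaceeebddacdda
   5 |   7 | bcadaceeebddacdda
   6 |   5 | bdbcadaceeebddacdda
   7 |   3 | bdbdbcadaceeebddacdda
   8 |  16 | bddacdda
   9 |   8 | cadaceeebddacdda
  10 |  20 | cdda
  11 |  12 | ceeebddacdda
  12 |  22 | da
  13 |  18 | dacdda
  14 |  10 | daceeebddacdda
  15 |   6 | dbcadaceeebddacdda
  16 |   4 | dbdbcadaceeebddacdda
  17 |  21 | dda
  18 |  17 | ddacdda
  19 |   0 | debbdbdbcadaceeebddacdda
  20 |   1 | ebbdbdbcadaceeebddacdda
  21 |  15 | ebddacdda
  22 |  14 | eebddacdda
  23 |  13 | eeebddacdda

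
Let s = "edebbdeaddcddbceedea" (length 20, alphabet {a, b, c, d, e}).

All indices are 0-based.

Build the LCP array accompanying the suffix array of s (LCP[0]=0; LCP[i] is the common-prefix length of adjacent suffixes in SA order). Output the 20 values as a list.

[0, 1, 0, 1, 1, 0, 1, 0, 1, 1, 2, 1, 3, 2, 0, 2, 1, 1, 3, 1]

rank | idx | suffix
   0 |  19 | a
   1 |   7 | addcddbceedea
   2 |   3 | bbdeaddcddbceedea
   3 |  13 | bceedea
   4 |   4 | bdeaddcddbceedea
   5 |  10 | cddbceedea
   6 |  14 | ceedea
   7 |  12 | dbceedea
   8 |   9 | dcddbceedea
   9 |  11 | ddbceedea
  10 |   8 | ddcddbceedea
  11 |  17 | dea
  12 |   5 | deaddcddbceedea
  13 |   1 | debbdeaddcddbceedea
  14 |  18 | ea
  15 |   6 | eaddcddbceedea
  16 |   2 | ebbdeaddcddbceedea
  17 |  16 | edea
  18 |   0 | edebbdeaddcddbceedea
  19 |  15 | eedea

SA = [19, 7, 3, 13, 4, 10, 14, 12, 9, 11, 8, 17, 5, 1, 18, 6, 2, 16, 0, 15]
i: (SA[i-1],SA[i]) lcp shared
  1: (19,7) 1 'a'
  2: (7,3) 0 ''
  3: (3,13) 1 'b'
  4: (13,4) 1 'b'
  5: (4,10) 0 ''
  6: (10,14) 1 'c'
  7: (14,12) 0 ''
  8: (12,9) 1 'd'
  9: (9,11) 1 'd'
  10: (11,8) 2 'dd'
  11: (8,17) 1 'd'
  12: (17,5) 3 'dea'
  13: (5,1) 2 'de'
  14: (1,18) 0 ''
  15: (18,6) 2 'ea'
  16: (6,2) 1 'e'
  17: (2,16) 1 'e'
  18: (16,0) 3 'ede'
  19: (0,15) 1 'e'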